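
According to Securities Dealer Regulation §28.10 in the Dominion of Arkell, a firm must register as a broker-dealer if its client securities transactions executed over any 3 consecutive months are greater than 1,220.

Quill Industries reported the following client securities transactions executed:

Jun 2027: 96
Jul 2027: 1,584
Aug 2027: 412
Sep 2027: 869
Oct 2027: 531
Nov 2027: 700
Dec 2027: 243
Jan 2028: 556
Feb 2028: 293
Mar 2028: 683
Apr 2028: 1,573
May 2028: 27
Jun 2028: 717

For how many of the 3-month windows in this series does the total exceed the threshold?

Jun 2027–Aug 2027: 96 + 1,584 + 412 = 2,092 (over)
Jul 2027–Sep 2027: 1,584 + 412 + 869 = 2,865 (over)
Aug 2027–Oct 2027: 412 + 869 + 531 = 1,812 (over)
Sep 2027–Nov 2027: 869 + 531 + 700 = 2,100 (over)
Oct 2027–Dec 2027: 531 + 700 + 243 = 1,474 (over)
Nov 2027–Jan 2028: 700 + 243 + 556 = 1,499 (over)
Dec 2027–Feb 2028: 243 + 556 + 293 = 1,092 (under)
Jan 2028–Mar 2028: 556 + 293 + 683 = 1,532 (over)
Feb 2028–Apr 2028: 293 + 683 + 1,573 = 2,549 (over)
Mar 2028–May 2028: 683 + 1,573 + 27 = 2,283 (over)
Apr 2028–Jun 2028: 1,573 + 27 + 717 = 2,317 (over)
10 windows exceed the threshold.

10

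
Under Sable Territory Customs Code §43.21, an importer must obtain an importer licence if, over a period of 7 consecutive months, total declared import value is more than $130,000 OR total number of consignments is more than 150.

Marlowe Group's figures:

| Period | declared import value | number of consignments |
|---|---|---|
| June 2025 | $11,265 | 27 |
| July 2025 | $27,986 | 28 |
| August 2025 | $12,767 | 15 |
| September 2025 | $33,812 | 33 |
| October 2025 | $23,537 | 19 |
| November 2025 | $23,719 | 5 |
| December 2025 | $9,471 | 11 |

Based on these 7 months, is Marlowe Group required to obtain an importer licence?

Total declared import value: $11,265 + $27,986 + $12,767 + $33,812 + $23,537 + $23,719 + $9,471 = $142,557 (> $130,000).
Total number of consignments: 27 + 28 + 15 + 33 + 19 + 5 + 11 = 138 (≤ 150).
The test is 'or': at least one threshold is exceeded.

Yes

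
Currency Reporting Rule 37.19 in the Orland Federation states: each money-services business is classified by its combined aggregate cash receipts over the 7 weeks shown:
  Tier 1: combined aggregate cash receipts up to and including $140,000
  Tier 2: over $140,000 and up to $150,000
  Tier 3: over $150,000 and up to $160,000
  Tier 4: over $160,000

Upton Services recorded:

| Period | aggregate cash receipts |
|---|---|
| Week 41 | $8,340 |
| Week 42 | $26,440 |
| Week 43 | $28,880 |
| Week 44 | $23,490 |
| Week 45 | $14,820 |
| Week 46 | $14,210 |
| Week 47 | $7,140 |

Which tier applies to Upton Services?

Tier 1

Combined aggregate cash receipts: $8,340 + $26,440 + $28,880 + $23,490 + $14,820 + $14,210 + $7,140 = $123,320.
$123,320 ≤ $140,000, so Tier 1 applies.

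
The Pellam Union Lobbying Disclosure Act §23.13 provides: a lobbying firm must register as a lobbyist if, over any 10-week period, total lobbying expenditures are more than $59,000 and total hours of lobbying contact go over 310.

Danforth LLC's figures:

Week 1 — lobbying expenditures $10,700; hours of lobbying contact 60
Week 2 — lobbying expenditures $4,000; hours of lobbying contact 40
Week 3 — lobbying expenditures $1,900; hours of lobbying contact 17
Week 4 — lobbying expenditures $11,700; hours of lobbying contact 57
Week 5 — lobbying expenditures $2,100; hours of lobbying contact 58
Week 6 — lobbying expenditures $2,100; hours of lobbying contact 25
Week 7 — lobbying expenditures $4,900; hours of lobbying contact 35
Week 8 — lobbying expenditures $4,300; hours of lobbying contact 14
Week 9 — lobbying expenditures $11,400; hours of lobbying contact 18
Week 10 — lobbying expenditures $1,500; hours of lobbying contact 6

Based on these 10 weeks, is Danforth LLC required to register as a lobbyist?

No

Total lobbying expenditures: $10,700 + $4,000 + $1,900 + $11,700 + $2,100 + $2,100 + $4,900 + $4,300 + $11,400 + $1,500 = $54,600 (≤ $59,000).
Total hours of lobbying contact: 60 + 40 + 17 + 57 + 58 + 25 + 35 + 14 + 18 + 6 = 330 (> 310).
The test is 'and': the rule requires both, and at least one is not exceeded.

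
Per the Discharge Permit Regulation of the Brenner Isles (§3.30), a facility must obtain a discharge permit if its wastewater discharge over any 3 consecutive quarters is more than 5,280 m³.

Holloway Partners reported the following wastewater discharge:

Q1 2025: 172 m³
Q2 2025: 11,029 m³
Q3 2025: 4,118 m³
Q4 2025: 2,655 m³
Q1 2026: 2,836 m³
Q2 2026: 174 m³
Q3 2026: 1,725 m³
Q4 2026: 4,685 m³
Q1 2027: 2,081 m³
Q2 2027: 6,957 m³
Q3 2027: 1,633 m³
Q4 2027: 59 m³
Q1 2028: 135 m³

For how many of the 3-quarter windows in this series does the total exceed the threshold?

Q1 2025–Q3 2025: 172 m³ + 11,029 m³ + 4,118 m³ = 15,319 m³ (over)
Q2 2025–Q4 2025: 11,029 m³ + 4,118 m³ + 2,655 m³ = 17,802 m³ (over)
Q3 2025–Q1 2026: 4,118 m³ + 2,655 m³ + 2,836 m³ = 9,609 m³ (over)
Q4 2025–Q2 2026: 2,655 m³ + 2,836 m³ + 174 m³ = 5,665 m³ (over)
Q1 2026–Q3 2026: 2,836 m³ + 174 m³ + 1,725 m³ = 4,735 m³ (under)
Q2 2026–Q4 2026: 174 m³ + 1,725 m³ + 4,685 m³ = 6,584 m³ (over)
Q3 2026–Q1 2027: 1,725 m³ + 4,685 m³ + 2,081 m³ = 8,491 m³ (over)
Q4 2026–Q2 2027: 4,685 m³ + 2,081 m³ + 6,957 m³ = 13,723 m³ (over)
Q1 2027–Q3 2027: 2,081 m³ + 6,957 m³ + 1,633 m³ = 10,671 m³ (over)
Q2 2027–Q4 2027: 6,957 m³ + 1,633 m³ + 59 m³ = 8,649 m³ (over)
Q3 2027–Q1 2028: 1,633 m³ + 59 m³ + 135 m³ = 1,827 m³ (under)
9 windows exceed the threshold.

9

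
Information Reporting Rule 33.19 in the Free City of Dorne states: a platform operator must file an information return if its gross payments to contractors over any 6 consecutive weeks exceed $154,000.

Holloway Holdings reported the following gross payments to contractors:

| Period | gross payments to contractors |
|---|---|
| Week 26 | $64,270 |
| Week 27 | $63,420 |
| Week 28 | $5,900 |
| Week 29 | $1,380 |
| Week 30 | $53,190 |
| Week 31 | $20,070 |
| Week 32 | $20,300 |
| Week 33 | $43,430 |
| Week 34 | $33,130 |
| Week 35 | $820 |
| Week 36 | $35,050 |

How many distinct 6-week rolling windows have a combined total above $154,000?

4

Week 26–Week 31: $64,270 + $63,420 + $5,900 + $1,380 + $53,190 + $20,070 = $208,230 (over)
Week 27–Week 32: $63,420 + $5,900 + $1,380 + $53,190 + $20,070 + $20,300 = $164,260 (over)
Week 28–Week 33: $5,900 + $1,380 + $53,190 + $20,070 + $20,300 + $43,430 = $144,270 (under)
Week 29–Week 34: $1,380 + $53,190 + $20,070 + $20,300 + $43,430 + $33,130 = $171,500 (over)
Week 30–Week 35: $53,190 + $20,070 + $20,300 + $43,430 + $33,130 + $820 = $170,940 (over)
Week 31–Week 36: $20,070 + $20,300 + $43,430 + $33,130 + $820 + $35,050 = $152,800 (under)
4 windows exceed the threshold.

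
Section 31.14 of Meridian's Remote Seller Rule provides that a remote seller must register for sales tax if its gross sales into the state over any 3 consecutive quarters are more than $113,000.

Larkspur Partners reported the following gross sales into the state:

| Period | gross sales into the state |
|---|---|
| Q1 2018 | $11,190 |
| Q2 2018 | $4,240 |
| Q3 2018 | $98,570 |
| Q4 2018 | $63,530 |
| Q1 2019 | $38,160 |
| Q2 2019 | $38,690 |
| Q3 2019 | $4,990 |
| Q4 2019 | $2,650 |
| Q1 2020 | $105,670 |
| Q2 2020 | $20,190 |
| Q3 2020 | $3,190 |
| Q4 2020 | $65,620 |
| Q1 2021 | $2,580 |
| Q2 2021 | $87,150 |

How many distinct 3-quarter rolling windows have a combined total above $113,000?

8

Q1 2018–Q3 2018: $11,190 + $4,240 + $98,570 = $114,000 (over)
Q2 2018–Q4 2018: $4,240 + $98,570 + $63,530 = $166,340 (over)
Q3 2018–Q1 2019: $98,570 + $63,530 + $38,160 = $200,260 (over)
Q4 2018–Q2 2019: $63,530 + $38,160 + $38,690 = $140,380 (over)
Q1 2019–Q3 2019: $38,160 + $38,690 + $4,990 = $81,840 (under)
Q2 2019–Q4 2019: $38,690 + $4,990 + $2,650 = $46,330 (under)
Q3 2019–Q1 2020: $4,990 + $2,650 + $105,670 = $113,310 (over)
Q4 2019–Q2 2020: $2,650 + $105,670 + $20,190 = $128,510 (over)
Q1 2020–Q3 2020: $105,670 + $20,190 + $3,190 = $129,050 (over)
Q2 2020–Q4 2020: $20,190 + $3,190 + $65,620 = $89,000 (under)
Q3 2020–Q1 2021: $3,190 + $65,620 + $2,580 = $71,390 (under)
Q4 2020–Q2 2021: $65,620 + $2,580 + $87,150 = $155,350 (over)
8 windows exceed the threshold.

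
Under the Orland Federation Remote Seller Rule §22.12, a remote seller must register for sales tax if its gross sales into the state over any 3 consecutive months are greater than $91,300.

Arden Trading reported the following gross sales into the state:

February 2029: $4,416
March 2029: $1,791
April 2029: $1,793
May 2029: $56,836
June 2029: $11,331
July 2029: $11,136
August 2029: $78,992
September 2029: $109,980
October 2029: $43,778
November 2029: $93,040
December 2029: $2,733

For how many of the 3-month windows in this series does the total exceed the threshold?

February 2029–April 2029: $4,416 + $1,791 + $1,793 = $8,000 (under)
March 2029–May 2029: $1,791 + $1,793 + $56,836 = $60,420 (under)
April 2029–June 2029: $1,793 + $56,836 + $11,331 = $69,960 (under)
May 2029–July 2029: $56,836 + $11,331 + $11,136 = $79,303 (under)
June 2029–August 2029: $11,331 + $11,136 + $78,992 = $101,459 (over)
July 2029–September 2029: $11,136 + $78,992 + $109,980 = $200,108 (over)
August 2029–October 2029: $78,992 + $109,980 + $43,778 = $232,750 (over)
September 2029–November 2029: $109,980 + $43,778 + $93,040 = $246,798 (over)
October 2029–December 2029: $43,778 + $93,040 + $2,733 = $139,551 (over)
5 windows exceed the threshold.

5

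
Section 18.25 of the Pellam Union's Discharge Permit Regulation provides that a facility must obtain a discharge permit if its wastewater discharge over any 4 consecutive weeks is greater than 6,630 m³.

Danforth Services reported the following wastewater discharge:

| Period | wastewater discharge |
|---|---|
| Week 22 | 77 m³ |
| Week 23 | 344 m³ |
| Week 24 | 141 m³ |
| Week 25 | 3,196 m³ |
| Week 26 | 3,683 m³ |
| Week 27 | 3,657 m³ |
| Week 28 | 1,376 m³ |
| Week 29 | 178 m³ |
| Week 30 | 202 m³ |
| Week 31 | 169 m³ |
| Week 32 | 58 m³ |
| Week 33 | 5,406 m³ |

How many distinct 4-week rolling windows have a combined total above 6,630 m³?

4

Week 22–Week 25: 77 m³ + 344 m³ + 141 m³ + 3,196 m³ = 3,758 m³ (under)
Week 23–Week 26: 344 m³ + 141 m³ + 3,196 m³ + 3,683 m³ = 7,364 m³ (over)
Week 24–Week 27: 141 m³ + 3,196 m³ + 3,683 m³ + 3,657 m³ = 10,677 m³ (over)
Week 25–Week 28: 3,196 m³ + 3,683 m³ + 3,657 m³ + 1,376 m³ = 11,912 m³ (over)
Week 26–Week 29: 3,683 m³ + 3,657 m³ + 1,376 m³ + 178 m³ = 8,894 m³ (over)
Week 27–Week 30: 3,657 m³ + 1,376 m³ + 178 m³ + 202 m³ = 5,413 m³ (under)
Week 28–Week 31: 1,376 m³ + 178 m³ + 202 m³ + 169 m³ = 1,925 m³ (under)
Week 29–Week 32: 178 m³ + 202 m³ + 169 m³ + 58 m³ = 607 m³ (under)
Week 30–Week 33: 202 m³ + 169 m³ + 58 m³ + 5,406 m³ = 5,835 m³ (under)
4 windows exceed the threshold.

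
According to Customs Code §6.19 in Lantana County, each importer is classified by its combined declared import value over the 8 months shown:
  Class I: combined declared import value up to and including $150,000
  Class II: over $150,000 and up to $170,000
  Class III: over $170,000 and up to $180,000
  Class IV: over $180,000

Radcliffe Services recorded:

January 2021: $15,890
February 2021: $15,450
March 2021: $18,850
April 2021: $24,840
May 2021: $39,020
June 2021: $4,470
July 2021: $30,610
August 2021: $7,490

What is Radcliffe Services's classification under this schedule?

Combined declared import value: $15,890 + $15,450 + $18,850 + $24,840 + $39,020 + $4,470 + $30,610 + $7,490 = $156,620.
$150,000 < $156,620 ≤ $170,000, so Class II applies.

Class II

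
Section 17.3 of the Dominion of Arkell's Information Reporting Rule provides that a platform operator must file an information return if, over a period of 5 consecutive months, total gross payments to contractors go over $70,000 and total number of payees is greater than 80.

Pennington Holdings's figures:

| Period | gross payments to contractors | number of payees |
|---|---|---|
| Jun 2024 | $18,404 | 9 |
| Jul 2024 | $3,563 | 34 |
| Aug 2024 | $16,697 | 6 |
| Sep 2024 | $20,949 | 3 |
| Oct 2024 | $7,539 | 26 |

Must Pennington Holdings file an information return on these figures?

No

Total gross payments to contractors: $18,404 + $3,563 + $16,697 + $20,949 + $7,539 = $67,152 (≤ $70,000).
Total number of payees: 9 + 34 + 6 + 3 + 26 = 78 (≤ 80).
The test is 'and': the rule requires both, and at least one is not exceeded.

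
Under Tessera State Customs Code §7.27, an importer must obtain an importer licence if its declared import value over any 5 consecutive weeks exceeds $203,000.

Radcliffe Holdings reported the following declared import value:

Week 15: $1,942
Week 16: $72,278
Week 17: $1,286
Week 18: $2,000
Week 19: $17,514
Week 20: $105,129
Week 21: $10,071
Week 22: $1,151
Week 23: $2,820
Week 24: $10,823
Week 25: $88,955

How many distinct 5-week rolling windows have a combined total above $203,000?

0

Week 15–Week 19: $1,942 + $72,278 + $1,286 + $2,000 + $17,514 = $95,020 (under)
Week 16–Week 20: $72,278 + $1,286 + $2,000 + $17,514 + $105,129 = $198,207 (under)
Week 17–Week 21: $1,286 + $2,000 + $17,514 + $105,129 + $10,071 = $136,000 (under)
Week 18–Week 22: $2,000 + $17,514 + $105,129 + $10,071 + $1,151 = $135,865 (under)
Week 19–Week 23: $17,514 + $105,129 + $10,071 + $1,151 + $2,820 = $136,685 (under)
Week 20–Week 24: $105,129 + $10,071 + $1,151 + $2,820 + $10,823 = $129,994 (under)
Week 21–Week 25: $10,071 + $1,151 + $2,820 + $10,823 + $88,955 = $113,820 (under)
0 windows exceed the threshold.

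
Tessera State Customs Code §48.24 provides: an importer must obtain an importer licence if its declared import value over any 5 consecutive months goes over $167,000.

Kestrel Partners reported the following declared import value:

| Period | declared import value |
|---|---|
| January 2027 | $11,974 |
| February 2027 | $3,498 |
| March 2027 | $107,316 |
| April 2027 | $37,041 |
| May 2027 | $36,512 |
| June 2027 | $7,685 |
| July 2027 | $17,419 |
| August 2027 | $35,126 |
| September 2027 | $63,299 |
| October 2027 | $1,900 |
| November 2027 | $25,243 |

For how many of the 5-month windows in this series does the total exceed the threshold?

January 2027–May 2027: $11,974 + $3,498 + $107,316 + $37,041 + $36,512 = $196,341 (over)
February 2027–June 2027: $3,498 + $107,316 + $37,041 + $36,512 + $7,685 = $192,052 (over)
March 2027–July 2027: $107,316 + $37,041 + $36,512 + $7,685 + $17,419 = $205,973 (over)
April 2027–August 2027: $37,041 + $36,512 + $7,685 + $17,419 + $35,126 = $133,783 (under)
May 2027–September 2027: $36,512 + $7,685 + $17,419 + $35,126 + $63,299 = $160,041 (under)
June 2027–October 2027: $7,685 + $17,419 + $35,126 + $63,299 + $1,900 = $125,429 (under)
July 2027–November 2027: $17,419 + $35,126 + $63,299 + $1,900 + $25,243 = $142,987 (under)
3 windows exceed the threshold.

3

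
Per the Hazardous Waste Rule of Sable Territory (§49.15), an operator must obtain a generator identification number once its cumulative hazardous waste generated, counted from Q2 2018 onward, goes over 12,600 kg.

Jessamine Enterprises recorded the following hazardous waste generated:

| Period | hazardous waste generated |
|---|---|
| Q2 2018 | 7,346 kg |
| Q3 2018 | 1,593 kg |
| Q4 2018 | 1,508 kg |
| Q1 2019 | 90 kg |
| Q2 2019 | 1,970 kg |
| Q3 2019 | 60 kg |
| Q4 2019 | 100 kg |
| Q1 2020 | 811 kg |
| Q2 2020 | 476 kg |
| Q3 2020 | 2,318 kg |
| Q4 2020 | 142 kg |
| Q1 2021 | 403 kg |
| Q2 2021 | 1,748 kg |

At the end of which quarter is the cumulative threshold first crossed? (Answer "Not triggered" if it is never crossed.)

Through Q2 2018: 7,346 kg
Through Q3 2018: 8,939 kg
Through Q4 2018: 10,447 kg
Through Q1 2019: 10,537 kg
Through Q2 2019: 12,507 kg
Through Q3 2019: 12,567 kg
Through Q4 2019: 12,667 kg ← exceeds threshold

Q4 2019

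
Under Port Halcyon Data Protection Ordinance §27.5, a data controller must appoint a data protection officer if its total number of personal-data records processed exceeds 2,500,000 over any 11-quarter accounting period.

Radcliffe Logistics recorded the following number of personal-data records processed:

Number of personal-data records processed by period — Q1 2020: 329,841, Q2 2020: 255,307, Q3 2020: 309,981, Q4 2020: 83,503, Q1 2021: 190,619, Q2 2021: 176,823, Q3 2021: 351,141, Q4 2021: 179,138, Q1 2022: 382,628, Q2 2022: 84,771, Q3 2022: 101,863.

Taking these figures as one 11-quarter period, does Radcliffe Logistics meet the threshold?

No

Total number of personal-data records processed: 329,841 + 255,307 + 309,981 + 83,503 + 190,619 + 176,823 + 351,141 + 179,138 + 382,628 + 84,771 + 101,863 = 2,445,615.
2,445,615 ≤ 2,500,000, so the threshold is not exceeded.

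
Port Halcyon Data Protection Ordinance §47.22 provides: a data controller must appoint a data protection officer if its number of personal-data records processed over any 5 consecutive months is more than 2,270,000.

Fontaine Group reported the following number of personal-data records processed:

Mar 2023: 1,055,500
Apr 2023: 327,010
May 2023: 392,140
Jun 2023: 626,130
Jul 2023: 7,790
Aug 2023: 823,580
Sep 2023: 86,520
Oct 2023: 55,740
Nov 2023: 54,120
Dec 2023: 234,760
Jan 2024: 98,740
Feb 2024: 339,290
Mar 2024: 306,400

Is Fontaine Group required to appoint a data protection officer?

Mar 2023–Jul 2023: 1,055,500 + 327,010 + 392,140 + 626,130 + 7,790 = 2,408,570 (over)
Apr 2023–Aug 2023: 327,010 + 392,140 + 626,130 + 7,790 + 823,580 = 2,176,650 (under)
May 2023–Sep 2023: 392,140 + 626,130 + 7,790 + 823,580 + 86,520 = 1,936,160 (under)
Jun 2023–Oct 2023: 626,130 + 7,790 + 823,580 + 86,520 + 55,740 = 1,599,760 (under)
Jul 2023–Nov 2023: 7,790 + 823,580 + 86,520 + 55,740 + 54,120 = 1,027,750 (under)
Aug 2023–Dec 2023: 823,580 + 86,520 + 55,740 + 54,120 + 234,760 = 1,254,720 (under)
Sep 2023–Jan 2024: 86,520 + 55,740 + 54,120 + 234,760 + 98,740 = 529,880 (under)
Oct 2023–Feb 2024: 55,740 + 54,120 + 234,760 + 98,740 + 339,290 = 782,650 (under)
Nov 2023–Mar 2024: 54,120 + 234,760 + 98,740 + 339,290 + 306,400 = 1,033,310 (under)
At least one window exceeds 2,270,000.

Yes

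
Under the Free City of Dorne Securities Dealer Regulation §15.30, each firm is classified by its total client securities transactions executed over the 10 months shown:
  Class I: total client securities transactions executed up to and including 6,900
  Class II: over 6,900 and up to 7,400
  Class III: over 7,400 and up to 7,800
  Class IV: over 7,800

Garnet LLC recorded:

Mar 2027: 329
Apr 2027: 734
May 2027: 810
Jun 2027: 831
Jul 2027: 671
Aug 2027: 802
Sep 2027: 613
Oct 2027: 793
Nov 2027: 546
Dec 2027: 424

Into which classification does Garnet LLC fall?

Total client securities transactions executed: 329 + 734 + 810 + 831 + 671 + 802 + 613 + 793 + 546 + 424 = 6,553.
6,553 ≤ 6,900, so Class I applies.

Class I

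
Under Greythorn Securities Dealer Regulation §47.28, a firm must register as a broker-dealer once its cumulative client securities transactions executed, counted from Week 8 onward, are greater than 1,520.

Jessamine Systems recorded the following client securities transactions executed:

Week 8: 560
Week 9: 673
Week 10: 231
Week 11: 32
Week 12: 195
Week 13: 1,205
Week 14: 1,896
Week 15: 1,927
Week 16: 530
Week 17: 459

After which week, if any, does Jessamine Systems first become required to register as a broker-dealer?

Week 12

Through Week 8: 560
Through Week 9: 1,233
Through Week 10: 1,464
Through Week 11: 1,496
Through Week 12: 1,691 ← exceeds threshold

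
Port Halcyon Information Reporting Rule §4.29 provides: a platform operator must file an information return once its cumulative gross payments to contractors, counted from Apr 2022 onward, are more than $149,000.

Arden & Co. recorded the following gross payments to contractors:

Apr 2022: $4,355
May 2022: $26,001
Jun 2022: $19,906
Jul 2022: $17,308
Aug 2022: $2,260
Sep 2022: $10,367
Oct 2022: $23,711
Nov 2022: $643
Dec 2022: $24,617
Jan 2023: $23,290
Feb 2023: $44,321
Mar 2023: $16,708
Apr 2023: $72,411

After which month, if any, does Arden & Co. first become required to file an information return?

Through Apr 2022: $4,355
Through May 2022: $30,356
Through Jun 2022: $50,262
Through Jul 2022: $67,570
Through Aug 2022: $69,830
Through Sep 2022: $80,197
Through Oct 2022: $103,908
Through Nov 2022: $104,551
Through Dec 2022: $129,168
Through Jan 2023: $152,458 ← exceeds threshold

Jan 2023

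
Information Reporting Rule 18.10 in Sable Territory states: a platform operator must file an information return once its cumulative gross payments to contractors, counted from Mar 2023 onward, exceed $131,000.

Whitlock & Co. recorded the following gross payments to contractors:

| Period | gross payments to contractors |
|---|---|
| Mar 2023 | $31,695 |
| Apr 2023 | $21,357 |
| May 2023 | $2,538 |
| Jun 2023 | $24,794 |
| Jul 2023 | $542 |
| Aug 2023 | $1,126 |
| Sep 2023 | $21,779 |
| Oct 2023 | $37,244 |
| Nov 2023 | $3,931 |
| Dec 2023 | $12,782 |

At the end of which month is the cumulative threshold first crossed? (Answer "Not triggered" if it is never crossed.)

Through Mar 2023: $31,695
Through Apr 2023: $53,052
Through May 2023: $55,590
Through Jun 2023: $80,384
Through Jul 2023: $80,926
Through Aug 2023: $82,052
Through Sep 2023: $103,831
Through Oct 2023: $141,075 ← exceeds threshold

Oct 2023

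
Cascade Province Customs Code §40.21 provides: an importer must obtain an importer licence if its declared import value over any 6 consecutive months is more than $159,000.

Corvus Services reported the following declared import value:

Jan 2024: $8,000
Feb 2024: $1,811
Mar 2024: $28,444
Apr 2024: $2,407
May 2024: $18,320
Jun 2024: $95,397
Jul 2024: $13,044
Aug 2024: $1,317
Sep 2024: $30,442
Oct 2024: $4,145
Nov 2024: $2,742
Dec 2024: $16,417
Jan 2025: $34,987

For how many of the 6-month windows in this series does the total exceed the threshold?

3

Jan 2024–Jun 2024: $8,000 + $1,811 + $28,444 + $2,407 + $18,320 + $95,397 = $154,379 (under)
Feb 2024–Jul 2024: $1,811 + $28,444 + $2,407 + $18,320 + $95,397 + $13,044 = $159,423 (over)
Mar 2024–Aug 2024: $28,444 + $2,407 + $18,320 + $95,397 + $13,044 + $1,317 = $158,929 (under)
Apr 2024–Sep 2024: $2,407 + $18,320 + $95,397 + $13,044 + $1,317 + $30,442 = $160,927 (over)
May 2024–Oct 2024: $18,320 + $95,397 + $13,044 + $1,317 + $30,442 + $4,145 = $162,665 (over)
Jun 2024–Nov 2024: $95,397 + $13,044 + $1,317 + $30,442 + $4,145 + $2,742 = $147,087 (under)
Jul 2024–Dec 2024: $13,044 + $1,317 + $30,442 + $4,145 + $2,742 + $16,417 = $68,107 (under)
Aug 2024–Jan 2025: $1,317 + $30,442 + $4,145 + $2,742 + $16,417 + $34,987 = $90,050 (under)
3 windows exceed the threshold.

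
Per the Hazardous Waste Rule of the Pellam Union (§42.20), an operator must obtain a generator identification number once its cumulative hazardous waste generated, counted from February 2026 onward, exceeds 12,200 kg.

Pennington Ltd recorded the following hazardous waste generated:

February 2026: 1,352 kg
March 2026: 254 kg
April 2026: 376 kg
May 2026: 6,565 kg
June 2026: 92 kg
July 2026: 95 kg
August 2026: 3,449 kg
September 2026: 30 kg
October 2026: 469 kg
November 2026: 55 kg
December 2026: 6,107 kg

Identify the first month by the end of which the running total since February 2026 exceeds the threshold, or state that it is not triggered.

September 2026

Through February 2026: 1,352 kg
Through March 2026: 1,606 kg
Through April 2026: 1,982 kg
Through May 2026: 8,547 kg
Through June 2026: 8,639 kg
Through July 2026: 8,734 kg
Through August 2026: 12,183 kg
Through September 2026: 12,213 kg ← exceeds threshold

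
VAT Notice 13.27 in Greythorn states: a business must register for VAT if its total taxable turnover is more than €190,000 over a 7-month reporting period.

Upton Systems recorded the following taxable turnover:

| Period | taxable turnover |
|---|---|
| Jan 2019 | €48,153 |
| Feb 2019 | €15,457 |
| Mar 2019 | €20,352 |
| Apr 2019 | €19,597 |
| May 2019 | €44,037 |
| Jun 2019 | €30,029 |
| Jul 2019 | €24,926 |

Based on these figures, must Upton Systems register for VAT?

Total taxable turnover: €48,153 + €15,457 + €20,352 + €19,597 + €44,037 + €30,029 + €24,926 = €202,551.
€202,551 > €190,000, so the threshold is exceeded.

Yes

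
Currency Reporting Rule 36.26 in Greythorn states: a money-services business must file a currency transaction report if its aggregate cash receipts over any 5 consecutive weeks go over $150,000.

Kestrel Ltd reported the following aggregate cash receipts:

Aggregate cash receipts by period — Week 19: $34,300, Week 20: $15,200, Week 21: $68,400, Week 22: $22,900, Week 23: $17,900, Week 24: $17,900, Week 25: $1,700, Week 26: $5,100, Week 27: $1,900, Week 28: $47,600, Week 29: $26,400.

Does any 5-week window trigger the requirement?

Yes

Week 19–Week 23: $34,300 + $15,200 + $68,400 + $22,900 + $17,900 = $158,700 (over)
Week 20–Week 24: $15,200 + $68,400 + $22,900 + $17,900 + $17,900 = $142,300 (under)
Week 21–Week 25: $68,400 + $22,900 + $17,900 + $17,900 + $1,700 = $128,800 (under)
Week 22–Week 26: $22,900 + $17,900 + $17,900 + $1,700 + $5,100 = $65,500 (under)
Week 23–Week 27: $17,900 + $17,900 + $1,700 + $5,100 + $1,900 = $44,500 (under)
Week 24–Week 28: $17,900 + $1,700 + $5,100 + $1,900 + $47,600 = $74,200 (under)
Week 25–Week 29: $1,700 + $5,100 + $1,900 + $47,600 + $26,400 = $82,700 (under)
At least one window exceeds $150,000.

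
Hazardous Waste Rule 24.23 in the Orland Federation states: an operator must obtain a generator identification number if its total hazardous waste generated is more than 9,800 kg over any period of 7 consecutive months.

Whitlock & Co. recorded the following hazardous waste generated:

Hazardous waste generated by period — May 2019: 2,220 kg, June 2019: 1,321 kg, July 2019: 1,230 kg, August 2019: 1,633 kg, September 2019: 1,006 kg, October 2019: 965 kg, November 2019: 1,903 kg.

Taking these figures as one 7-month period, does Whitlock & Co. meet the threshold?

Total hazardous waste generated: 2,220 kg + 1,321 kg + 1,230 kg + 1,633 kg + 1,006 kg + 965 kg + 1,903 kg = 10,278 kg.
10,278 kg > 9,800 kg, so the threshold is exceeded.

Yes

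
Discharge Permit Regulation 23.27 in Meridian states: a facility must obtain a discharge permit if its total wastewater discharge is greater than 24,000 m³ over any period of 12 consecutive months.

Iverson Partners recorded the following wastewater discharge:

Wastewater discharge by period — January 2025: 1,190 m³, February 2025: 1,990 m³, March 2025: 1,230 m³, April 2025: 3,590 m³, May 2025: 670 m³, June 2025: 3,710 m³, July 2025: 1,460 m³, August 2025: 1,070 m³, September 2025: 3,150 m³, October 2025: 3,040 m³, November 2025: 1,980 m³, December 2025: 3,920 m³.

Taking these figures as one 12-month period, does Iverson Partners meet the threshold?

Total wastewater discharge: 1,190 m³ + 1,990 m³ + 1,230 m³ + 3,590 m³ + 670 m³ + 3,710 m³ + 1,460 m³ + 1,070 m³ + 3,150 m³ + 3,040 m³ + 1,980 m³ + 3,920 m³ = 27,000 m³.
27,000 m³ > 24,000 m³, so the threshold is exceeded.

Yes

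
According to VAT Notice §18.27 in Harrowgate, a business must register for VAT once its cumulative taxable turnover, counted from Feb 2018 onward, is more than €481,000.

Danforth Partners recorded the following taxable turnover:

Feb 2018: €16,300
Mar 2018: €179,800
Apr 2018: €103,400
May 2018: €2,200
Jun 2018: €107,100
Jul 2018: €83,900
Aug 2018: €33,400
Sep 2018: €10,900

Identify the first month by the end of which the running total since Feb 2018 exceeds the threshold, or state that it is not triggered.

Through Feb 2018: €16,300
Through Mar 2018: €196,100
Through Apr 2018: €299,500
Through May 2018: €301,700
Through Jun 2018: €408,800
Through Jul 2018: €492,700 ← exceeds threshold

Jul 2018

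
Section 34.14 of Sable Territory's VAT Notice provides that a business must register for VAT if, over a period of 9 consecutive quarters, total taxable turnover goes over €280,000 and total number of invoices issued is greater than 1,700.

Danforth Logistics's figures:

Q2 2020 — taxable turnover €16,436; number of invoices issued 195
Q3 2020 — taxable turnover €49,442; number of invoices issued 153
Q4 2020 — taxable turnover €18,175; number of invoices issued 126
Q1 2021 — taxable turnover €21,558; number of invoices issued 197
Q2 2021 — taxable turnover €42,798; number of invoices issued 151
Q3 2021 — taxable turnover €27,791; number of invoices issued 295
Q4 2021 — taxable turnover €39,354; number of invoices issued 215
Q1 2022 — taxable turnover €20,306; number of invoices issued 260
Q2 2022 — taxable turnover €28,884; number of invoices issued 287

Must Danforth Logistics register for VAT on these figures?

No

Total taxable turnover: €16,436 + €49,442 + €18,175 + €21,558 + €42,798 + €27,791 + €39,354 + €20,306 + €28,884 = €264,744 (≤ €280,000).
Total number of invoices issued: 195 + 153 + 126 + 197 + 151 + 295 + 215 + 260 + 287 = 1,879 (> 1,700).
The test is 'and': the rule requires both, and at least one is not exceeded.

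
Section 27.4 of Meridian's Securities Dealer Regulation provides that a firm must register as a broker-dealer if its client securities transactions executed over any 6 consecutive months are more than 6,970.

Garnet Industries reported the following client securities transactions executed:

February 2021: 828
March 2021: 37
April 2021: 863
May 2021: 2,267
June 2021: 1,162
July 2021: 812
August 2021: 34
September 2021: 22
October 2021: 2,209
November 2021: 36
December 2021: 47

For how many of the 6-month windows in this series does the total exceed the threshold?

February 2021–July 2021: 828 + 37 + 863 + 2,267 + 1,162 + 812 = 5,969 (under)
March 2021–August 2021: 37 + 863 + 2,267 + 1,162 + 812 + 34 = 5,175 (under)
April 2021–September 2021: 863 + 2,267 + 1,162 + 812 + 34 + 22 = 5,160 (under)
May 2021–October 2021: 2,267 + 1,162 + 812 + 34 + 22 + 2,209 = 6,506 (under)
June 2021–November 2021: 1,162 + 812 + 34 + 22 + 2,209 + 36 = 4,275 (under)
July 2021–December 2021: 812 + 34 + 22 + 2,209 + 36 + 47 = 3,160 (under)
0 windows exceed the threshold.

0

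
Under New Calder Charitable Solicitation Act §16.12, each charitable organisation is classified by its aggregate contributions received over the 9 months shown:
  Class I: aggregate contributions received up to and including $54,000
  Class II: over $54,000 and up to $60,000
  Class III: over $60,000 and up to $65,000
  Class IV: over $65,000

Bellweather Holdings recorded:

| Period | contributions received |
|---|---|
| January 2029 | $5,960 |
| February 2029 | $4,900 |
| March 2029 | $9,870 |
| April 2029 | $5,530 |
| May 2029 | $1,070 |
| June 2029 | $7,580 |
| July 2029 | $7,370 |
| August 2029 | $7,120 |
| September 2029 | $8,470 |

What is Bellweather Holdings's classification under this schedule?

Class II

Aggregate contributions received: $5,960 + $4,900 + $9,870 + $5,530 + $1,070 + $7,580 + $7,370 + $7,120 + $8,470 = $57,870.
$54,000 < $57,870 ≤ $60,000, so Class II applies.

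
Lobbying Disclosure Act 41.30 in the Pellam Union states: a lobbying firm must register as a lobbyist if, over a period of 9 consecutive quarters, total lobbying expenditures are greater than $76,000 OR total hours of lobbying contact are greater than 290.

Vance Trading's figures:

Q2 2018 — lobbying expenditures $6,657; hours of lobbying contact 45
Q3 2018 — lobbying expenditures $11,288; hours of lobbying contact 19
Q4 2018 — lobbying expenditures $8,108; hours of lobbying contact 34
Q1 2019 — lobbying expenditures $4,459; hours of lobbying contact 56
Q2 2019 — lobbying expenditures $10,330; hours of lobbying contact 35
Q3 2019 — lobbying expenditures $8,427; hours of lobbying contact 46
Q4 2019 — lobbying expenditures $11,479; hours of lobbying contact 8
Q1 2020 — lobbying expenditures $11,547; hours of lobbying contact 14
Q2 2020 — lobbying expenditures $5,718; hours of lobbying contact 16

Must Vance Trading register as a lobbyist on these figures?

Total lobbying expenditures: $6,657 + $11,288 + $8,108 + $4,459 + $10,330 + $8,427 + $11,479 + $11,547 + $5,718 = $78,013 (> $76,000).
Total hours of lobbying contact: 45 + 19 + 34 + 56 + 35 + 46 + 8 + 14 + 16 = 273 (≤ 290).
The test is 'or': at least one threshold is exceeded.

Yes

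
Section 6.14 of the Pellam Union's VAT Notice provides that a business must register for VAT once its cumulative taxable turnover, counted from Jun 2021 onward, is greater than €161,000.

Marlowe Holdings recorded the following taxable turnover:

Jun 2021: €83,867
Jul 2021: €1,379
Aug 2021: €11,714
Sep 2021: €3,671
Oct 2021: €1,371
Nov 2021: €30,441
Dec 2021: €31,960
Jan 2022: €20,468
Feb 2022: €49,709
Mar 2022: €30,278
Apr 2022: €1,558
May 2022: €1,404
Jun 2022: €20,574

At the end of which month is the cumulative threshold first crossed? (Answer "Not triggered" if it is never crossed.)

Through Jun 2021: €83,867
Through Jul 2021: €85,246
Through Aug 2021: €96,960
Through Sep 2021: €100,631
Through Oct 2021: €102,002
Through Nov 2021: €132,443
Through Dec 2021: €164,403 ← exceeds threshold

Dec 2021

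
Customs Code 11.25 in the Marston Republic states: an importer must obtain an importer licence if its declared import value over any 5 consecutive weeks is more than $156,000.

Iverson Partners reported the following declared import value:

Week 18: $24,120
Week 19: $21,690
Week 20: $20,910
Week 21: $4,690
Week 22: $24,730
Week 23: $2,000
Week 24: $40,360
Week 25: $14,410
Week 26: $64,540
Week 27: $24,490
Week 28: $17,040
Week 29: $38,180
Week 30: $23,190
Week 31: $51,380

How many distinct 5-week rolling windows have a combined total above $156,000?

Week 18–Week 22: $24,120 + $21,690 + $20,910 + $4,690 + $24,730 = $96,140 (under)
Week 19–Week 23: $21,690 + $20,910 + $4,690 + $24,730 + $2,000 = $74,020 (under)
Week 20–Week 24: $20,910 + $4,690 + $24,730 + $2,000 + $40,360 = $92,690 (under)
Week 21–Week 25: $4,690 + $24,730 + $2,000 + $40,360 + $14,410 = $86,190 (under)
Week 22–Week 26: $24,730 + $2,000 + $40,360 + $14,410 + $64,540 = $146,040 (under)
Week 23–Week 27: $2,000 + $40,360 + $14,410 + $64,540 + $24,490 = $145,800 (under)
Week 24–Week 28: $40,360 + $14,410 + $64,540 + $24,490 + $17,040 = $160,840 (over)
Week 25–Week 29: $14,410 + $64,540 + $24,490 + $17,040 + $38,180 = $158,660 (over)
Week 26–Week 30: $64,540 + $24,490 + $17,040 + $38,180 + $23,190 = $167,440 (over)
Week 27–Week 31: $24,490 + $17,040 + $38,180 + $23,190 + $51,380 = $154,280 (under)
3 windows exceed the threshold.

3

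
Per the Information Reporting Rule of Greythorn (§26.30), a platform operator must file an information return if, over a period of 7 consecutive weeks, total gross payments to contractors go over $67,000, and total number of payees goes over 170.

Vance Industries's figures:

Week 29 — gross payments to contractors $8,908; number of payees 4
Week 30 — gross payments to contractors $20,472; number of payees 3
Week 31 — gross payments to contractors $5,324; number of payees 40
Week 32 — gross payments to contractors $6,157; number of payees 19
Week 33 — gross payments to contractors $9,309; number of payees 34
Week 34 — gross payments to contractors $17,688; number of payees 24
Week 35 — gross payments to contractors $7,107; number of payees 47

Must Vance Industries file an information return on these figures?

Total gross payments to contractors: $8,908 + $20,472 + $5,324 + $6,157 + $9,309 + $17,688 + $7,107 = $74,965 (> $67,000).
Total number of payees: 4 + 3 + 40 + 19 + 34 + 24 + 47 = 171 (> 170).
The test is 'and': both thresholds are exceeded.

Yes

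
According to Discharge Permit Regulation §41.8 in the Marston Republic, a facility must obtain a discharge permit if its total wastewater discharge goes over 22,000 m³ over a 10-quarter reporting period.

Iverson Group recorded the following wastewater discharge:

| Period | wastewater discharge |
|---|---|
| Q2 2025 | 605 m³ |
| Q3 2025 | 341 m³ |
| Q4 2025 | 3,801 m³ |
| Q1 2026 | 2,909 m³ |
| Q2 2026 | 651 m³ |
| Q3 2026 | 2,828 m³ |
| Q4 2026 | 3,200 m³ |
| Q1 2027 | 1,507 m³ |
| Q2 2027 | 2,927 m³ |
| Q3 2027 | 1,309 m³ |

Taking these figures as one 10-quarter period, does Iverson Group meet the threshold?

No

Total wastewater discharge: 605 m³ + 341 m³ + 3,801 m³ + 2,909 m³ + 651 m³ + 2,828 m³ + 3,200 m³ + 1,507 m³ + 2,927 m³ + 1,309 m³ = 20,078 m³.
20,078 m³ ≤ 22,000 m³, so the threshold is not exceeded.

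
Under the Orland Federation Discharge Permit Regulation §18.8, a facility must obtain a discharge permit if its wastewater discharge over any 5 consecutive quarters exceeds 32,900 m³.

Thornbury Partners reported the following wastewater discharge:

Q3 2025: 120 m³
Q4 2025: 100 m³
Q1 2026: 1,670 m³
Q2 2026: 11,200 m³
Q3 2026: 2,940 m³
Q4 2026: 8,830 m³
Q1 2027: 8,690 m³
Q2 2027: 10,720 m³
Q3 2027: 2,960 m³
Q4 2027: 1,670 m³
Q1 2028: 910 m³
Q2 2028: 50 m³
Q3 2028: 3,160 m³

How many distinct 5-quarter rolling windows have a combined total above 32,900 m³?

3

Q3 2025–Q3 2026: 120 m³ + 100 m³ + 1,670 m³ + 11,200 m³ + 2,940 m³ = 16,030 m³ (under)
Q4 2025–Q4 2026: 100 m³ + 1,670 m³ + 11,200 m³ + 2,940 m³ + 8,830 m³ = 24,740 m³ (under)
Q1 2026–Q1 2027: 1,670 m³ + 11,200 m³ + 2,940 m³ + 8,830 m³ + 8,690 m³ = 33,330 m³ (over)
Q2 2026–Q2 2027: 11,200 m³ + 2,940 m³ + 8,830 m³ + 8,690 m³ + 10,720 m³ = 42,380 m³ (over)
Q3 2026–Q3 2027: 2,940 m³ + 8,830 m³ + 8,690 m³ + 10,720 m³ + 2,960 m³ = 34,140 m³ (over)
Q4 2026–Q4 2027: 8,830 m³ + 8,690 m³ + 10,720 m³ + 2,960 m³ + 1,670 m³ = 32,870 m³ (under)
Q1 2027–Q1 2028: 8,690 m³ + 10,720 m³ + 2,960 m³ + 1,670 m³ + 910 m³ = 24,950 m³ (under)
Q2 2027–Q2 2028: 10,720 m³ + 2,960 m³ + 1,670 m³ + 910 m³ + 50 m³ = 16,310 m³ (under)
Q3 2027–Q3 2028: 2,960 m³ + 1,670 m³ + 910 m³ + 50 m³ + 3,160 m³ = 8,750 m³ (under)
3 windows exceed the threshold.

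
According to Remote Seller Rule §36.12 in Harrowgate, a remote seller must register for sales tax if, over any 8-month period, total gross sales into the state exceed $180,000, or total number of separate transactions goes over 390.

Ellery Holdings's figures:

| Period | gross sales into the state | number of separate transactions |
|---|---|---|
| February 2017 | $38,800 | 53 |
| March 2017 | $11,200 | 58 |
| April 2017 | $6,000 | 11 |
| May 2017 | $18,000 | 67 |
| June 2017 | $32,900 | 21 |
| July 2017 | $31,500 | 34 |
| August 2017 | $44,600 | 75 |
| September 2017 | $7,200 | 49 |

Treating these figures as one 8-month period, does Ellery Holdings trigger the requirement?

Total gross sales into the state: $38,800 + $11,200 + $6,000 + $18,000 + $32,900 + $31,500 + $44,600 + $7,200 = $190,200 (> $180,000).
Total number of separate transactions: 53 + 58 + 11 + 67 + 21 + 34 + 75 + 49 = 368 (≤ 390).
The test is 'or': at least one threshold is exceeded.

Yes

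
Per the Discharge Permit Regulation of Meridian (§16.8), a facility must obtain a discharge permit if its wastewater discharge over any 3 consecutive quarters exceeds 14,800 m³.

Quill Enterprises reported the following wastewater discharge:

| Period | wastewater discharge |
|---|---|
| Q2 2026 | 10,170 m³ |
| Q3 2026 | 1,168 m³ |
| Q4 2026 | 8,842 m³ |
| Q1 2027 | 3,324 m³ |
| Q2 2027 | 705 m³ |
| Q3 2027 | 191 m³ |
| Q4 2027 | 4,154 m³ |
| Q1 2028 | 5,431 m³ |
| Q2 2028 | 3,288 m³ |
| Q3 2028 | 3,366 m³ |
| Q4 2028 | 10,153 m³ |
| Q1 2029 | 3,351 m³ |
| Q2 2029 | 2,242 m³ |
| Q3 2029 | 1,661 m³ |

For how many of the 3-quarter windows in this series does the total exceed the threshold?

Q2 2026–Q4 2026: 10,170 m³ + 1,168 m³ + 8,842 m³ = 20,180 m³ (over)
Q3 2026–Q1 2027: 1,168 m³ + 8,842 m³ + 3,324 m³ = 13,334 m³ (under)
Q4 2026–Q2 2027: 8,842 m³ + 3,324 m³ + 705 m³ = 12,871 m³ (under)
Q1 2027–Q3 2027: 3,324 m³ + 705 m³ + 191 m³ = 4,220 m³ (under)
Q2 2027–Q4 2027: 705 m³ + 191 m³ + 4,154 m³ = 5,050 m³ (under)
Q3 2027–Q1 2028: 191 m³ + 4,154 m³ + 5,431 m³ = 9,776 m³ (under)
Q4 2027–Q2 2028: 4,154 m³ + 5,431 m³ + 3,288 m³ = 12,873 m³ (under)
Q1 2028–Q3 2028: 5,431 m³ + 3,288 m³ + 3,366 m³ = 12,085 m³ (under)
Q2 2028–Q4 2028: 3,288 m³ + 3,366 m³ + 10,153 m³ = 16,807 m³ (over)
Q3 2028–Q1 2029: 3,366 m³ + 10,153 m³ + 3,351 m³ = 16,870 m³ (over)
Q4 2028–Q2 2029: 10,153 m³ + 3,351 m³ + 2,242 m³ = 15,746 m³ (over)
Q1 2029–Q3 2029: 3,351 m³ + 2,242 m³ + 1,661 m³ = 7,254 m³ (under)
4 windows exceed the threshold.

4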